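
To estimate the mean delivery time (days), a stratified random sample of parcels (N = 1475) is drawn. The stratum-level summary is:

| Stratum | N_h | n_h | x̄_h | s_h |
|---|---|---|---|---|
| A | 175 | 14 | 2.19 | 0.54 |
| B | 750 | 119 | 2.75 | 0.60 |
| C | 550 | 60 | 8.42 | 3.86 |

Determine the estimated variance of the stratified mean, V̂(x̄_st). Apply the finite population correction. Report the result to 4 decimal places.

V̂(x̄_st) ≈ 0.0317

V̂(x̄_st) = Σ W_h² (1 − n_h/N_h) s_h²/n_h, with W_h = N_h/N and N = 1475:
  stratum A: (175/1475)²·(1 − 14/175)·0.54²/14 = 0.000269736
  stratum B: (750/1475)²·(1 − 119/750)·0.60²/119 = 0.000658055
  stratum C: (550/1475)²·(1 − 60/550)·3.86²/60 = 0.0307608
V̂(x̄_st) = 0.0316886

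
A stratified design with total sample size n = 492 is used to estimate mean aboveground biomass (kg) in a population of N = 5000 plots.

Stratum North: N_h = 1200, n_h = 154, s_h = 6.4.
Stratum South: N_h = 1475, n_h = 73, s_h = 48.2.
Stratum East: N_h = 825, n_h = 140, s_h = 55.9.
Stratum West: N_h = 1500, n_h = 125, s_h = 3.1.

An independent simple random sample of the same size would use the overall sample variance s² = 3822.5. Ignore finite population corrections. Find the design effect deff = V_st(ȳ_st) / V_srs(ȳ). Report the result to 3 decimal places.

deff ≈ 0.438

V̂(ȳ_st) = Σ W_h² s_h²/n_h, with W_h = N_h/N and N = 5000:
  stratum North: (1200/5000)²·6.4²/154 = 0.0153201
  stratum South: (1475/5000)²·48.2²/73 = 2.76959
  stratum East: (825/5000)²·55.9²/140 = 0.607664
  stratum West: (1500/5000)²·3.1²/125 = 0.0069192
V_st = 3.39949
V_srs = s²/n = 3822.5/492 = 7.76931
deff = V_st / V_srs = 3.39949/7.76931 = 0.4376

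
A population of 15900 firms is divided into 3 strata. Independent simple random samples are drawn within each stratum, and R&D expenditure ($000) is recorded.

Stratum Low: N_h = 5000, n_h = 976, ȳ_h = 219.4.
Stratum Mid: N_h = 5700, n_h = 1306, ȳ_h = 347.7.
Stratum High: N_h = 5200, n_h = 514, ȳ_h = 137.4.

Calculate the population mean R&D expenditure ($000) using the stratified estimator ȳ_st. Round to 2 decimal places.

ȳ_st ≈ 238.58

N = Σ N_h = 15900. Stratum weights W_h = N_h/N.
ȳ_st = (5000·219.4 + 5700·347.7 + 5200·137.4) / 15900 = 238.5767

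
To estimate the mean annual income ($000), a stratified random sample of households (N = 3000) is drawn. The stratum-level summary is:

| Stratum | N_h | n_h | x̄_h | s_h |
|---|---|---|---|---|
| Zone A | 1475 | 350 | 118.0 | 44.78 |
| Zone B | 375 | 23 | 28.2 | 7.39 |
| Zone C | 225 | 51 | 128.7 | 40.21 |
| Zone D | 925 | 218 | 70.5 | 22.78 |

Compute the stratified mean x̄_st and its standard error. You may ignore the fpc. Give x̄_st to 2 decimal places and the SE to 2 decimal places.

x̄_st ≈ 92.93, SE ≈ 1.35

x̄_st = Σ W_h x̄_h = (1475·118.0 + 375·28.2 + 225·128.7 + 925·70.5)/3000 = 92.93167
V̂(x̄_st) = Σ W_h² s_h²/n_h, with W_h = N_h/N and N = 3000:
  stratum Zone A: (1475/3000)²·44.78²/350 = 1.38497
  stratum Zone B: (375/3000)²·7.39²/23 = 0.0371006
  stratum Zone C: (225/3000)²·40.21²/51 = 0.178328
  stratum Zone D: (925/3000)²·22.78²/218 = 0.226304
V̂(x̄_st) = 1.82671
SE(x̄_st) = √1.82671 = 1.35156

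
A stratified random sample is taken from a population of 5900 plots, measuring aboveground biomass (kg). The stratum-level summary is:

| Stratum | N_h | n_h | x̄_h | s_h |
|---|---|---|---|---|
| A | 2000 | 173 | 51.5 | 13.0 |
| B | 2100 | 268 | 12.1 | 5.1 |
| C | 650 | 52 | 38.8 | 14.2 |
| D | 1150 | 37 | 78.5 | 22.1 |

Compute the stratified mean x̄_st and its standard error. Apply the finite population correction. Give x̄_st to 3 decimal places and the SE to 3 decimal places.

x̄_st ≈ 41.340, SE ≈ 0.801

x̄_st = Σ W_h x̄_h = (2000·51.5 + 2100·12.1 + 650·38.8 + 1150·78.5)/5900 = 41.33983
V̂(x̄_st) = Σ W_h² (1 − n_h/N_h) s_h²/n_h, with W_h = N_h/N and N = 5900:
  stratum A: (2000/5900)²·(1 − 173/2000)·13.0²/173 = 0.102543
  stratum B: (2100/5900)²·(1 − 268/2100)·5.1²/268 = 0.0107262
  stratum C: (650/5900)²·(1 − 52/650)·14.2²/52 = 0.0432996
  stratum D: (1150/5900)²·(1 − 37/1150)·22.1²/37 = 0.485369
V̂(x̄_st) = 0.641937
SE(x̄_st) = √0.641937 = 0.80121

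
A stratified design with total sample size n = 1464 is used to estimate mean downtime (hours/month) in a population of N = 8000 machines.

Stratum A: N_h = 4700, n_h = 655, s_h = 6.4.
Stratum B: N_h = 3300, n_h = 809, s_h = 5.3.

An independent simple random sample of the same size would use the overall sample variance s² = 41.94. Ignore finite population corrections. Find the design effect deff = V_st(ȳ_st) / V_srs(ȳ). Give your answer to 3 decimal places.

V̂(ȳ_st) = Σ W_h² s_h²/n_h, with W_h = N_h/N and N = 8000:
  stratum A: (4700/8000)²·6.4²/655 = 0.0215841
  stratum B: (3300/8000)²·5.3²/809 = 0.00590814
V_st = 0.0274923
V_srs = s²/n = 41.94/1464 = 0.0286475
deff = V_st / V_srs = 0.0274923/0.0286475 = 0.9597

deff ≈ 0.960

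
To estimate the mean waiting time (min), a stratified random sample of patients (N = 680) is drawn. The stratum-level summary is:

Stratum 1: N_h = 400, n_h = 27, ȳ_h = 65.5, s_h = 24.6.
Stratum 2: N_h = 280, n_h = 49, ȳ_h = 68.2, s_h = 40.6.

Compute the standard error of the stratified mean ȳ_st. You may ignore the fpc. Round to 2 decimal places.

SE(ȳ_st) ≈ 3.67

V̂(ȳ_st) = Σ W_h² s_h²/n_h, with W_h = N_h/N and N = 680:
  stratum 1: (400/680)²·24.6²/27 = 7.75548
  stratum 2: (280/680)²·40.6²/49 = 5.70367
V̂(ȳ_st) = 13.4591
SE(ȳ_st) = √13.4591 = 3.66867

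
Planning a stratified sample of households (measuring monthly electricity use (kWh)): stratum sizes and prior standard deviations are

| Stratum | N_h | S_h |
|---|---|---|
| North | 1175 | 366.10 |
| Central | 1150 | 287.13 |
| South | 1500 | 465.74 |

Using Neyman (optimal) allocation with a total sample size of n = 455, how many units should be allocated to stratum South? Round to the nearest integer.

Neyman allocation: n_h = n · N_h S_h / Σ N_i S_i, with n = 455.
  stratum North: N_h·S_h = 1175·366.10 = 430167.50
  stratum Central: N_h·S_h = 1150·287.13 = 330199.50
  stratum South: N_h·S_h = 1500·465.74 = 698610.00
Σ N_h S_h = 1458977.00
n for stratum South = 455·698610.00/1458977.00 = 217.870 → 218

218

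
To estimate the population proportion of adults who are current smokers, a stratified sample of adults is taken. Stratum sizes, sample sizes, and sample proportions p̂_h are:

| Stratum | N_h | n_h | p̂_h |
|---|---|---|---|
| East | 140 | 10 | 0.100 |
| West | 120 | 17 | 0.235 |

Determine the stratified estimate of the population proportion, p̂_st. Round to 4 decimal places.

N = 260; stratum weights W_h = N_h/N.
p̂_st = Σ W_h p̂_h = (140·0.100 + 120·0.235)/260 = 0.16231

p̂_st ≈ 0.1623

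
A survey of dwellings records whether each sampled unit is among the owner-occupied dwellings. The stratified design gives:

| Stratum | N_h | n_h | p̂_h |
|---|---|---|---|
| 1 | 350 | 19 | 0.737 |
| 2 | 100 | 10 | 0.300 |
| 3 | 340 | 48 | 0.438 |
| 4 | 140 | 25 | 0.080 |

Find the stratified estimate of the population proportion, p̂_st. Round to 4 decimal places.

p̂_st ≈ 0.4818

N = 930; stratum weights W_h = N_h/N.
p̂_st = Σ W_h p̂_h = (350·0.737 + 100·0.300 + 340·0.438 + 140·0.080)/930 = 0.48180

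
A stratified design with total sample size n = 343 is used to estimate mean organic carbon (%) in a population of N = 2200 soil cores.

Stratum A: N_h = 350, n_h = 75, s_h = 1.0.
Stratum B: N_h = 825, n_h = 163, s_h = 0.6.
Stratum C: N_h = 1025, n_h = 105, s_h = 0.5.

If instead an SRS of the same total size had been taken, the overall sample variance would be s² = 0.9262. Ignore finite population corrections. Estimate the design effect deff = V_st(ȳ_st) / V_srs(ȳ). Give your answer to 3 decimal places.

V̂(ȳ_st) = Σ W_h² s_h²/n_h, with W_h = N_h/N and N = 2200:
  stratum A: (350/2200)²·1.0²/75 = 0.000337466
  stratum B: (825/2200)²·0.6²/163 = 0.000310583
  stratum C: (1025/2200)²·0.5²/105 = 0.000516836
V_st = 0.00116488
V_srs = s²/n = 0.9262/343 = 0.00270029
deff = V_st / V_srs = 0.00116488/0.00270029 = 0.4314

deff ≈ 0.431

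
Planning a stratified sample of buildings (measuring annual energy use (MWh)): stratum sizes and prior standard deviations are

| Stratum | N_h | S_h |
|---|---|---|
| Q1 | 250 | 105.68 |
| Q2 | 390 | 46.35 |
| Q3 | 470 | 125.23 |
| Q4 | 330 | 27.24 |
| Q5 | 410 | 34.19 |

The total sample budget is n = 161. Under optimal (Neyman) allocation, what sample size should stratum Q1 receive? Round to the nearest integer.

34

Neyman allocation: n_h = n · N_h S_h / Σ N_i S_i, with n = 161.
  stratum Q1: N_h·S_h = 250·105.68 = 26420.00
  stratum Q2: N_h·S_h = 390·46.35 = 18076.50
  stratum Q3: N_h·S_h = 470·125.23 = 58858.10
  stratum Q4: N_h·S_h = 330·27.24 = 8989.20
  stratum Q5: N_h·S_h = 410·34.19 = 14017.90
Σ N_h S_h = 126361.70
n for stratum Q1 = 161·26420.00/126361.70 = 33.662 → 34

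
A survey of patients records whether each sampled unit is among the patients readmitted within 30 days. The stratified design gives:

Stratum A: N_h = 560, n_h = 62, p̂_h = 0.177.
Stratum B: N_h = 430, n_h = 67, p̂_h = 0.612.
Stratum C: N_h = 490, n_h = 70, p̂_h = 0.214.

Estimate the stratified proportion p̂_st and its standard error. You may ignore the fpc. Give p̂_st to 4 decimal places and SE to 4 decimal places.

p̂_st ≈ 0.3156, SE ≈ 0.0302

N = 1480; stratum weights W_h = N_h/N.
p̂_st = Σ W_h p̂_h = (560·0.177 + 430·0.612 + 490·0.214)/1480 = 0.31564
V̂(p̂_st) = Σ W_h² p̂_h(1−p̂_h)/(n_h−1):
  stratum A: (560/1480)²·0.177·0.823/61 = 0.000341897
  stratum B: (430/1480)²·0.612·0.388/66 = 0.000303706
  stratum C: (490/1480)²·0.214·0.786/69 = 0.000267212
V̂(p̂_st) = 0.000912815; SE = √V̂ = 0.0302128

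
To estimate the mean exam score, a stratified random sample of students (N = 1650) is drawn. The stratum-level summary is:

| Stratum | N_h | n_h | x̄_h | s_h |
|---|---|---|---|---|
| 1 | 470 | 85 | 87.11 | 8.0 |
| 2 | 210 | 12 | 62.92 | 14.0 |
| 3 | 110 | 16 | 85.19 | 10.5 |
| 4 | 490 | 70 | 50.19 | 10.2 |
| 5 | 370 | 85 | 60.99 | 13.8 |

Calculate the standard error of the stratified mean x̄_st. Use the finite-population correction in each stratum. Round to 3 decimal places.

V̂(x̄_st) = Σ W_h² (1 − n_h/N_h) s_h²/n_h, with W_h = N_h/N and N = 1650:
  stratum 1: (470/1650)²·(1 − 85/470)·8.0²/85 = 0.050044
  stratum 2: (210/1650)²·(1 − 12/210)·14.0²/12 = 0.249455
  stratum 3: (110/1650)²·(1 − 16/110)·10.5²/16 = 0.0261705
  stratum 4: (490/1650)²·(1 − 70/490)·10.2²/70 = 0.112352
  stratum 5: (370/1650)²·(1 − 85/370)·13.8²/85 = 0.0867797
V̂(x̄_st) = 0.5248
SE(x̄_st) = √0.5248 = 0.724431

SE(x̄_st) ≈ 0.724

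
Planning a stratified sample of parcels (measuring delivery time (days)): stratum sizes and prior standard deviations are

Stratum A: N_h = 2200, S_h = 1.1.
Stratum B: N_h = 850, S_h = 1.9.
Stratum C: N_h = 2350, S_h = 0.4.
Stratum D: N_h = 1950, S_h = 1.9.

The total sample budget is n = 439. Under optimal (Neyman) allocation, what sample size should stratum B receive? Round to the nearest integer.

Neyman allocation: n_h = n · N_h S_h / Σ N_i S_i, with n = 439.
  stratum A: N_h·S_h = 2200·1.1 = 2420.00
  stratum B: N_h·S_h = 850·1.9 = 1615.00
  stratum C: N_h·S_h = 2350·0.4 = 940.00
  stratum D: N_h·S_h = 1950·1.9 = 3705.00
Σ N_h S_h = 8680.00
n for stratum B = 439·1615.00/8680.00 = 81.680 → 82

82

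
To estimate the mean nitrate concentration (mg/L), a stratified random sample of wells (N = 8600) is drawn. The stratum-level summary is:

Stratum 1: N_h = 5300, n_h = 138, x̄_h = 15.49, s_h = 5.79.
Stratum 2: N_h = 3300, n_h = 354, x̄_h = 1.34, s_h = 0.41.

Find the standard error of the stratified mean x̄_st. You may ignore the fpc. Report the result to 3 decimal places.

V̂(x̄_st) = Σ W_h² s_h²/n_h, with W_h = N_h/N and N = 8600:
  stratum 1: (5300/8600)²·5.79²/138 = 0.0922641
  stratum 2: (3300/8600)²·0.41²/354 = 6.9919e-05
V̂(x̄_st) = 0.092334
SE(x̄_st) = √0.092334 = 0.303865

SE(x̄_st) ≈ 0.304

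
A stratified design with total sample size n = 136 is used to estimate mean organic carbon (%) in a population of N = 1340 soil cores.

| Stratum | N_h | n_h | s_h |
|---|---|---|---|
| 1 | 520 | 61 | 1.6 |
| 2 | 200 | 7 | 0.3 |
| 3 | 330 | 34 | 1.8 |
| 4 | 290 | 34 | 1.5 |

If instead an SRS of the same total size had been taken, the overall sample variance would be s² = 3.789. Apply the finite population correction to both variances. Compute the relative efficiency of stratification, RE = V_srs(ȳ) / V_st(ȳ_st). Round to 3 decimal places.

V̂(ȳ_st) = Σ W_h² (1 − n_h/N_h) s_h²/n_h, with W_h = N_h/N and N = 1340:
  stratum 1: (520/1340)²·(1 − 61/520)·1.6²/61 = 0.00557849
  stratum 2: (200/1340)²·(1 − 7/200)·0.3²/7 = 0.00027639
  stratum 3: (330/1340)²·(1 − 34/330)·1.8²/34 = 0.00518397
  stratum 4: (290/1340)²·(1 − 34/290)·1.5²/34 = 0.0027361
V_st = 0.0137749
V_srs = (1 − 136/1340)·3.789/136 = 0.0250327
Relative efficiency = V_srs / V_st = 0.0250327/0.0137749 = 1.8173

RE ≈ 1.817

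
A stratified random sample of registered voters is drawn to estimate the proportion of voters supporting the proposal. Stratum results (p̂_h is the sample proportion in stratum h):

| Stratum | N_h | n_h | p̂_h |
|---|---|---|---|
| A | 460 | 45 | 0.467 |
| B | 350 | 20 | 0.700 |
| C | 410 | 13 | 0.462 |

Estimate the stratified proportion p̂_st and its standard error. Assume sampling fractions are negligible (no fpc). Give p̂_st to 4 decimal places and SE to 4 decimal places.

N = 1220; stratum weights W_h = N_h/N.
p̂_st = Σ W_h p̂_h = (460·0.467 + 350·0.700 + 410·0.462)/1220 = 0.53216
V̂(p̂_st) = Σ W_h² p̂_h(1−p̂_h)/(n_h−1):
  stratum A: (460/1220)²·0.467·0.533/44 = 0.000804243
  stratum B: (350/1220)²·0.700·0.300/19 = 0.000909666
  stratum C: (410/1220)²·0.462·0.538/12 = 0.00233933
V̂(p̂_st) = 0.00405324; SE = √V̂ = 0.063665

p̂_st ≈ 0.5322, SE ≈ 0.0637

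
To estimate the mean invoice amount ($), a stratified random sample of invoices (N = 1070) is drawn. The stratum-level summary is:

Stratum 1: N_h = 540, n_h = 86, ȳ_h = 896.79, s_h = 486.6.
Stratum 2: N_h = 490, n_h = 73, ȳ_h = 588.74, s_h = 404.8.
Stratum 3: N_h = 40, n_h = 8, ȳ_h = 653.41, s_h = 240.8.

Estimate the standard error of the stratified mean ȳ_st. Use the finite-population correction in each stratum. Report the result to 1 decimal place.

SE(ȳ_st) ≈ 31.6

V̂(ȳ_st) = Σ W_h² (1 − n_h/N_h) s_h²/n_h, with W_h = N_h/N and N = 1070:
  stratum 1: (540/1070)²·(1 − 86/540)·486.6²/86 = 589.56
  stratum 2: (490/1070)²·(1 − 73/490)·404.8²/73 = 400.611
  stratum 3: (40/1070)²·(1 − 8/40)·240.8²/8 = 8.10336
V̂(ȳ_st) = 998.274
SE(ȳ_st) = √998.274 = 31.5955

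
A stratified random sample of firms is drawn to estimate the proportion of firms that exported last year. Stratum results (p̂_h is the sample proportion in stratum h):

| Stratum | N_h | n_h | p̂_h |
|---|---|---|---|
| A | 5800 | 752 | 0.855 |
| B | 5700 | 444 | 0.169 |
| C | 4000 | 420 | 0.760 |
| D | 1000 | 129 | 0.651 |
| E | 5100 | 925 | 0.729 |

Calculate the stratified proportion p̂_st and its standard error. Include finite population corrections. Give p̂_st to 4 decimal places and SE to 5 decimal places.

p̂_st ≈ 0.6172, SE ≈ 0.00756

N = 21600; stratum weights W_h = N_h/N.
p̂_st = Σ W_h p̂_h = (5800·0.855 + 5700·0.169 + 4000·0.760 + 1000·0.651 + 5100·0.729)/21600 = 0.61719
V̂(p̂_st) = Σ W_h² (1 − n_h/N_h) p̂_h(1−p̂_h)/(n_h−1):
  stratum A: (5800/21600)²·(1 − 752/5800)·0.855·0.145/751 = 1.03594e-05
  stratum B: (5700/21600)²·(1 − 444/5700)·0.169·0.831/443 = 2.03567e-05
  stratum C: (4000/21600)²·(1 − 420/4000)·0.760·0.240/419 = 1.33612e-05
  stratum D: (1000/21600)²·(1 − 129/1000)·0.651·0.349/128 = 3.31365e-06
  stratum E: (5100/21600)²·(1 − 925/5100)·0.729·0.271/924 = 9.75762e-06
V̂(p̂_st) = 5.71486e-05; SE = √V̂ = 0.00755967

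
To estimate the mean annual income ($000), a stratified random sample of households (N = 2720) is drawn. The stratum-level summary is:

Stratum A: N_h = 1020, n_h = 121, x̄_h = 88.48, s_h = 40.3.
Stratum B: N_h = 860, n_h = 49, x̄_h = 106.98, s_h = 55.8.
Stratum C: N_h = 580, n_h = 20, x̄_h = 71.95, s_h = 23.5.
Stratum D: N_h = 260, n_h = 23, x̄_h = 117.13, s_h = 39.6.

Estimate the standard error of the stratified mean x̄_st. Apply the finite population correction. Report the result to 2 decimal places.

V̂(x̄_st) = Σ W_h² (1 − n_h/N_h) s_h²/n_h, with W_h = N_h/N and N = 2720:
  stratum A: (1020/2720)²·(1 − 121/1020)·40.3²/121 = 1.66359
  stratum B: (860/2720)²·(1 − 49/860)·55.8²/49 = 5.99037
  stratum C: (580/2720)²·(1 − 20/580)·23.5²/20 = 1.21223
  stratum D: (260/2720)²·(1 − 23/260)·39.6²/23 = 0.567867
V̂(x̄_st) = 9.43406
SE(x̄_st) = √9.43406 = 3.07149

SE(x̄_st) ≈ 3.07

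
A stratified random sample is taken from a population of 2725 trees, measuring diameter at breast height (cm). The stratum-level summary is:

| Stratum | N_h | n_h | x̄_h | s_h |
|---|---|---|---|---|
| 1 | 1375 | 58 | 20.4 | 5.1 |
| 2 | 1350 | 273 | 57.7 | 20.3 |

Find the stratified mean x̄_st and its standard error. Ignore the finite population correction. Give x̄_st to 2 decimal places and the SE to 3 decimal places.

x̄_st = Σ W_h x̄_h = (1375·20.4 + 1350·57.7)/2725 = 38.87890
V̂(x̄_st) = Σ W_h² s_h²/n_h, with W_h = N_h/N and N = 2725:
  stratum 1: (1375/2725)²·5.1²/58 = 0.114179
  stratum 2: (1350/2725)²·20.3²/273 = 0.370479
V̂(x̄_st) = 0.484658
SE(x̄_st) = √0.484658 = 0.696174

x̄_st ≈ 38.88, SE ≈ 0.696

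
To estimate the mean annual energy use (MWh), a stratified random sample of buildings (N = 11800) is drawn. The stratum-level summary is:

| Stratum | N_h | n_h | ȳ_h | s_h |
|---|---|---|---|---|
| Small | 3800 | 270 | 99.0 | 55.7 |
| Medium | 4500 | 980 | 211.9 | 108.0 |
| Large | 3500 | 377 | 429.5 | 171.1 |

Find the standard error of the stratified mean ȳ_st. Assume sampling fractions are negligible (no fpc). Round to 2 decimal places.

SE(ȳ_st) ≈ 3.12

V̂(ȳ_st) = Σ W_h² s_h²/n_h, with W_h = N_h/N and N = 11800:
  stratum Small: (3800/11800)²·55.7²/270 = 1.19165
  stratum Medium: (4500/11800)²·108.0²/980 = 1.73094
  stratum Large: (3500/11800)²·171.1²/377 = 6.83173
V̂(ȳ_st) = 9.75433
SE(ȳ_st) = √9.75433 = 3.12319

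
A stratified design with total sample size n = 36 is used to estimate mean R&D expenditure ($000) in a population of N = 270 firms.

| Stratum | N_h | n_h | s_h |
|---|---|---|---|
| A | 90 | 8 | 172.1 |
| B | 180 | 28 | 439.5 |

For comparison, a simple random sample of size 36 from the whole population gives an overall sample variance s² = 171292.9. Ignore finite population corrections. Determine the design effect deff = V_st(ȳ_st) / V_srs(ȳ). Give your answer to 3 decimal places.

deff ≈ 0.731

V̂(ȳ_st) = Σ W_h² s_h²/n_h, with W_h = N_h/N and N = 270:
  stratum A: (90/270)²·172.1²/8 = 411.367
  stratum B: (180/270)²·439.5²/28 = 3066.04
V_st = 3477.4
V_srs = s²/n = 171292.9/36 = 4758.14
deff = V_st / V_srs = 3477.4/4758.14 = 0.7308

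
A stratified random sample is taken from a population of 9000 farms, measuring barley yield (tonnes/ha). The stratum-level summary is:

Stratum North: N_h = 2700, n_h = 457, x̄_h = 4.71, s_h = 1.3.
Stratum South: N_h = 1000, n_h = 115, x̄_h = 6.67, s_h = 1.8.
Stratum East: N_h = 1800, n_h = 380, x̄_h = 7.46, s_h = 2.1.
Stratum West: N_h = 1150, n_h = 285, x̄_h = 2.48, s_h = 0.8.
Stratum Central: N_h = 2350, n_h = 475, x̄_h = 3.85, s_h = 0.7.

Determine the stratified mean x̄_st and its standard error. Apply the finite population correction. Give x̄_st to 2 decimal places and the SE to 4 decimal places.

x̄_st = Σ W_h x̄_h = (2700·4.71 + 1000·6.67 + 1800·7.46 + 1150·2.48 + 2350·3.85)/9000 = 4.96828
V̂(x̄_st) = Σ W_h² (1 − n_h/N_h) s_h²/n_h, with W_h = N_h/N and N = 9000:
  stratum North: (2700/9000)²·(1 − 457/2700)·1.3²/457 = 0.000276489
  stratum South: (1000/9000)²·(1 − 115/1000)·1.8²/115 = 0.000307826
  stratum East: (1800/9000)²·(1 − 380/1800)·2.1²/380 = 0.000366211
  stratum West: (1150/9000)²·(1 − 285/1150)·0.8²/285 = 2.75781e-05
  stratum Central: (2350/9000)²·(1 − 475/2350)·0.7²/475 = 5.6116e-05
V̂(x̄_st) = 0.00103422
SE(x̄_st) = √0.00103422 = 0.0321593

x̄_st ≈ 4.97, SE ≈ 0.0322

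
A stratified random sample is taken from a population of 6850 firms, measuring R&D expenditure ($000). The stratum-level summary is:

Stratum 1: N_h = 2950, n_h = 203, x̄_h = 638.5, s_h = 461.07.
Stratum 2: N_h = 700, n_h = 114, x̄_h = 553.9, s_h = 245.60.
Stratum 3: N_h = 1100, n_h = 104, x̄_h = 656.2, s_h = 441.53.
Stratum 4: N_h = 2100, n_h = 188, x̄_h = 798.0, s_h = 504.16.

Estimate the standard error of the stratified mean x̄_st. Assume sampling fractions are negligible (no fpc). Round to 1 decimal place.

V̂(x̄_st) = Σ W_h² s_h²/n_h, with W_h = N_h/N and N = 6850:
  stratum 1: (2950/6850)²·461.07²/203 = 194.223
  stratum 2: (700/6850)²·245.60²/114 = 5.52544
  stratum 3: (1100/6850)²·441.53²/104 = 48.3383
  stratum 4: (2100/6850)²·504.16²/188 = 127.068
V̂(x̄_st) = 375.155
SE(x̄_st) = √375.155 = 19.3689

SE(x̄_st) ≈ 19.4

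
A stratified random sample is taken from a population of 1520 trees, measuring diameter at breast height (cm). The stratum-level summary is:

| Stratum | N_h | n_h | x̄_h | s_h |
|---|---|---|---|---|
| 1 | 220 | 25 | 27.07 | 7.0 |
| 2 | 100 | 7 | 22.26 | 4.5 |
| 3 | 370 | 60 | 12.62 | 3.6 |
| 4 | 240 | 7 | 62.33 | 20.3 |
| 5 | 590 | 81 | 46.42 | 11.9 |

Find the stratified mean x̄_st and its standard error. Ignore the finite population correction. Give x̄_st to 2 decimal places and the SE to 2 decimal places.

x̄_st = Σ W_h x̄_h = (220·27.07 + 100·22.26 + 370·12.62 + 240·62.33 + 590·46.42)/1520 = 36.31434
V̂(x̄_st) = Σ W_h² s_h²/n_h, with W_h = N_h/N and N = 1520:
  stratum 1: (220/1520)²·7.0²/25 = 0.0410596
  stratum 2: (100/1520)²·4.5²/7 = 0.012521
  stratum 3: (370/1520)²·3.6²/60 = 0.0127988
  stratum 4: (240/1520)²·20.3²/7 = 1.46767
  stratum 5: (590/1520)²·11.9²/81 = 0.263406
V̂(x̄_st) = 1.79746
SE(x̄_st) = √1.79746 = 1.34069

x̄_st ≈ 36.31, SE ≈ 1.34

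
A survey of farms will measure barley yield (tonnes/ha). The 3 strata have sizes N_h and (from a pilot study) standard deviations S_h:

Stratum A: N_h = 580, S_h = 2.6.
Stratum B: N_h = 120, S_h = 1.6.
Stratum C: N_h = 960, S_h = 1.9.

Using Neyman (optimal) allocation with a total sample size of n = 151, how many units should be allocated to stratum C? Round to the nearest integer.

78

Neyman allocation: n_h = n · N_h S_h / Σ N_i S_i, with n = 151.
  stratum A: N_h·S_h = 580·2.6 = 1508.00
  stratum B: N_h·S_h = 120·1.6 = 192.00
  stratum C: N_h·S_h = 960·1.9 = 1824.00
Σ N_h S_h = 3524.00
n for stratum C = 151·1824.00/3524.00 = 78.157 → 78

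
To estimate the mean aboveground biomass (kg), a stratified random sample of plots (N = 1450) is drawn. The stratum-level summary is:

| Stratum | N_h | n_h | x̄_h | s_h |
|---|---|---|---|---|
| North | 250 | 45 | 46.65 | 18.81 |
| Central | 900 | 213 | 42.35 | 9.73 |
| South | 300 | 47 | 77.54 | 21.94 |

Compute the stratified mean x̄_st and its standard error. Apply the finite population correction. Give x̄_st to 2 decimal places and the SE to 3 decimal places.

x̄_st ≈ 50.37, SE ≈ 0.832

x̄_st = Σ W_h x̄_h = (250·46.65 + 900·42.35 + 300·77.54)/1450 = 50.37207
V̂(x̄_st) = Σ W_h² (1 − n_h/N_h) s_h²/n_h, with W_h = N_h/N and N = 1450:
  stratum North: (250/1450)²·(1 − 45/250)·18.81²/45 = 0.191656
  stratum Central: (900/1450)²·(1 − 213/900)·9.73²/213 = 0.13071
  stratum South: (300/1450)²·(1 − 47/300)·21.94²/47 = 0.369727
V̂(x̄_st) = 0.692093
SE(x̄_st) = √0.692093 = 0.831921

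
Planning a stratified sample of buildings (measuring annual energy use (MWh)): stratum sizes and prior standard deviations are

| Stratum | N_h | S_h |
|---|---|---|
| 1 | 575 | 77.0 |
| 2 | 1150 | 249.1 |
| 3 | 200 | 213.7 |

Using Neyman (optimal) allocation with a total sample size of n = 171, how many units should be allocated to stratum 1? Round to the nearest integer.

20

Neyman allocation: n_h = n · N_h S_h / Σ N_i S_i, with n = 171.
  stratum 1: N_h·S_h = 575·77.0 = 44275.00
  stratum 2: N_h·S_h = 1150·249.1 = 286465.00
  stratum 3: N_h·S_h = 200·213.7 = 42740.00
Σ N_h S_h = 373480.00
n for stratum 1 = 171·44275.00/373480.00 = 20.272 → 20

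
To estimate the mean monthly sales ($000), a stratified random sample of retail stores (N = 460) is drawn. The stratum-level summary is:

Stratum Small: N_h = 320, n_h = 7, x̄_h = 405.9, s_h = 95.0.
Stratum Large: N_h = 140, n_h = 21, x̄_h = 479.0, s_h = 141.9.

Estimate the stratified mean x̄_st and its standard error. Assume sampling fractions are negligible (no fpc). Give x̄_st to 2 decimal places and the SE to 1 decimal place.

x̄_st = Σ W_h x̄_h = (320·405.9 + 140·479.0)/460 = 428.14783
V̂(x̄_st) = Σ W_h² s_h²/n_h, with W_h = N_h/N and N = 460:
  stratum Small: (320/460)²·95.0²/7 = 623.927
  stratum Large: (140/460)²·141.9²/21 = 88.8149
V̂(x̄_st) = 712.741
SE(x̄_st) = √712.741 = 26.6972

x̄_st ≈ 428.15, SE ≈ 26.7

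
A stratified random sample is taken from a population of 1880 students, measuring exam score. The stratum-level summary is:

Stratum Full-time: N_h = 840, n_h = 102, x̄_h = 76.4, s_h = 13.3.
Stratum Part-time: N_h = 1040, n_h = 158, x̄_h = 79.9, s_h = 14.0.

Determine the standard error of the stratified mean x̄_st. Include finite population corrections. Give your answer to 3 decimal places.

V̂(x̄_st) = Σ W_h² (1 − n_h/N_h) s_h²/n_h, with W_h = N_h/N and N = 1880:
  stratum Full-time: (840/1880)²·(1 − 102/840)·13.3²/102 = 0.304175
  stratum Part-time: (1040/1880)²·(1 − 158/1040)·14.0²/158 = 0.321948
V̂(x̄_st) = 0.626122
SE(x̄_st) = √0.626122 = 0.791279

SE(x̄_st) ≈ 0.791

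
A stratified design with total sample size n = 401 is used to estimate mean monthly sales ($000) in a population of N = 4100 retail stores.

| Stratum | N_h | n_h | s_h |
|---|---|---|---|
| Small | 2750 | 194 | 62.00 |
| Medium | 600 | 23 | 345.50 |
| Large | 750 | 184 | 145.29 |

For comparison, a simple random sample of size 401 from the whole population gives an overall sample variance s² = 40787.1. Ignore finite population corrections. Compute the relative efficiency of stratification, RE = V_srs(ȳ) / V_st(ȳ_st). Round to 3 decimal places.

RE ≈ 0.821

V̂(ȳ_st) = Σ W_h² s_h²/n_h, with W_h = N_h/N and N = 4100:
  stratum Small: (2750/4100)²·62.00²/194 = 8.91414
  stratum Medium: (600/4100)²·345.50²/23 = 111.148
  stratum Large: (750/4100)²·145.29²/184 = 3.83891
V_st = 123.901
V_srs = s²/n = 40787.1/401 = 101.713
Relative efficiency = V_srs / V_st = 101.713/123.901 = 0.8209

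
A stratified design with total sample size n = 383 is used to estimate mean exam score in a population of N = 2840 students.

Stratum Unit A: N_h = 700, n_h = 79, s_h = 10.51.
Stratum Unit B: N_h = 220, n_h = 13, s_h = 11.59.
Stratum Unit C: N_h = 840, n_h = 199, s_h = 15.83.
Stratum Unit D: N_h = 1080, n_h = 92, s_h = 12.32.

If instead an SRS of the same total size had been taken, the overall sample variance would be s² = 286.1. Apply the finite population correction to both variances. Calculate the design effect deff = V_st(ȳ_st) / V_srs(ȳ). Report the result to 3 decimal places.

deff ≈ 0.675

V̂(ȳ_st) = Σ W_h² (1 − n_h/N_h) s_h²/n_h, with W_h = N_h/N and N = 2840:
  stratum Unit A: (700/2840)²·(1 − 79/700)·10.51²/79 = 0.0753583
  stratum Unit B: (220/2840)²·(1 − 13/220)·11.59²/13 = 0.0583418
  stratum Unit C: (840/2840)²·(1 − 199/840)·15.83²/199 = 0.0840639
  stratum Unit D: (1080/2840)²·(1 − 92/1080)·12.32²/92 = 0.218262
V_st = 0.436026
V_srs = (1 − 383/2840)·286.1/383 = 0.646258
deff = V_st / V_srs = 0.436026/0.646258 = 0.6747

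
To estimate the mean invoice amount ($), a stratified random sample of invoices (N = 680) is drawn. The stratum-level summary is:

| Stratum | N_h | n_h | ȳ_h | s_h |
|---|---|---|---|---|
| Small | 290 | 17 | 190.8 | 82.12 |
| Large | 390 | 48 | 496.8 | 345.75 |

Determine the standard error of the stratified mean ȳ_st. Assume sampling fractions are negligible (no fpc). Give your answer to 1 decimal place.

SE(ȳ_st) ≈ 29.9

V̂(ȳ_st) = Σ W_h² s_h²/n_h, with W_h = N_h/N and N = 680:
  stratum Small: (290/680)²·82.12²/17 = 72.1485
  stratum Large: (390/680)²·345.75²/48 = 819.209
V̂(ȳ_st) = 891.357
SE(ȳ_st) = √891.357 = 29.8556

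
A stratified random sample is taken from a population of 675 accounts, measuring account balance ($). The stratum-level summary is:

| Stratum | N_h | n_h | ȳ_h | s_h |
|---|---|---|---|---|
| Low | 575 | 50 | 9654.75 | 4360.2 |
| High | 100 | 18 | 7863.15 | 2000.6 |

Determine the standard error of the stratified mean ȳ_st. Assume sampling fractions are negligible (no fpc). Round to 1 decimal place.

V̂(ȳ_st) = Σ W_h² s_h²/n_h, with W_h = N_h/N and N = 675:
  stratum Low: (575/675)²·4360.2²/50 = 275912
  stratum High: (100/675)²·2000.6²/18 = 4880.23
V̂(ȳ_st) = 280792
SE(ȳ_st) = √280792 = 529.899

SE(ȳ_st) ≈ 529.9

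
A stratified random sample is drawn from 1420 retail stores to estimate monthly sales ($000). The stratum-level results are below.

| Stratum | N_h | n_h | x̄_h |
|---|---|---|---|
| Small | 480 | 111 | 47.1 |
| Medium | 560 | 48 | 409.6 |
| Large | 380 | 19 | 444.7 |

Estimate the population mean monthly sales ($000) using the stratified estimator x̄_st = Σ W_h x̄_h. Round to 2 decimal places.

N = Σ N_h = 1420. Stratum weights W_h = N_h/N.
x̄_st = (480·47.1 + 560·409.6 + 380·444.7) / 1420 = 296.4577

x̄_st ≈ 296.46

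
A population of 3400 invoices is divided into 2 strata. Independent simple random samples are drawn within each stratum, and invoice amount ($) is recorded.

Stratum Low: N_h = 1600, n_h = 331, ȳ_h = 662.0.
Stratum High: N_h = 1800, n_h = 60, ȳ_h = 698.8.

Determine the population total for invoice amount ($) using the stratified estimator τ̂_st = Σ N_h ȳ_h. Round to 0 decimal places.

τ̂_st ≈ 2317040

τ̂_st = Σ N_h ȳ_h = 1600·662.0 + 1800·698.8 = 2317040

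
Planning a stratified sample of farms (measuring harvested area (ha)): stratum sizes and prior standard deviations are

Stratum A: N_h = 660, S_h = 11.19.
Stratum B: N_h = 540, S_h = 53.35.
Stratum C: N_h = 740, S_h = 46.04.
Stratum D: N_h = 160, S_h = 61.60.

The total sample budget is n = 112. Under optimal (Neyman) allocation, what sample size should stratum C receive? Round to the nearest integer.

48

Neyman allocation: n_h = n · N_h S_h / Σ N_i S_i, with n = 112.
  stratum A: N_h·S_h = 660·11.19 = 7385.40
  stratum B: N_h·S_h = 540·53.35 = 28809.00
  stratum C: N_h·S_h = 740·46.04 = 34069.60
  stratum D: N_h·S_h = 160·61.60 = 9856.00
Σ N_h S_h = 80120.00
n for stratum C = 112·34069.60/80120.00 = 47.626 → 48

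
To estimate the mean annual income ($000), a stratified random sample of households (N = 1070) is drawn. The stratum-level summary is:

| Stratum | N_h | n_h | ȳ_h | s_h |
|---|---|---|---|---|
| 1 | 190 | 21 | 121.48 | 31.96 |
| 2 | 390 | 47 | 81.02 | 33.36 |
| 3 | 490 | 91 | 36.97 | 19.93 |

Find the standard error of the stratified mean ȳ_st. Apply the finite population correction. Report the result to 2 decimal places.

V̂(ȳ_st) = Σ W_h² (1 − n_h/N_h) s_h²/n_h, with W_h = N_h/N and N = 1070:
  stratum 1: (190/1070)²·(1 − 21/190)·31.96²/21 = 1.36417
  stratum 2: (390/1070)²·(1 − 47/390)·33.36²/47 = 2.76659
  stratum 3: (490/1070)²·(1 − 91/490)·19.93²/91 = 0.745375
V̂(ȳ_st) = 4.87613
SE(ȳ_st) = √4.87613 = 2.2082

SE(ȳ_st) ≈ 2.21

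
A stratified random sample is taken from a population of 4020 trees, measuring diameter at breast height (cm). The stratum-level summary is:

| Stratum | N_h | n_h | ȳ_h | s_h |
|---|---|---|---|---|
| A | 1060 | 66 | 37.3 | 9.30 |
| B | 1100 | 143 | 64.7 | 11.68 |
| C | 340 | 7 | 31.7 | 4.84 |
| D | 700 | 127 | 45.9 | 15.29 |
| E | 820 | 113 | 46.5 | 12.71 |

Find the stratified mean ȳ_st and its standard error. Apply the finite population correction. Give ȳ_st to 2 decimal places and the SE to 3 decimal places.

ȳ_st ≈ 47.70, SE ≈ 0.518

ȳ_st = Σ W_h ȳ_h = (1060·37.3 + 1100·64.7 + 340·31.7 + 700·45.9 + 820·46.5)/4020 = 47.69801
V̂(ȳ_st) = Σ W_h² (1 − n_h/N_h) s_h²/n_h, with W_h = N_h/N and N = 4020:
  stratum A: (1060/4020)²·(1 − 66/1060)·9.30²/66 = 0.0854402
  stratum B: (1100/4020)²·(1 − 143/1100)·11.68²/143 = 0.0621444
  stratum C: (340/4020)²·(1 − 7/340)·4.84²/7 = 0.0234457
  stratum D: (700/4020)²·(1 − 127/700)·15.29²/127 = 0.045689
  stratum E: (820/4020)²·(1 − 113/820)·12.71²/113 = 0.0512854
V̂(ȳ_st) = 0.268005
SE(ȳ_st) = √0.268005 = 0.517692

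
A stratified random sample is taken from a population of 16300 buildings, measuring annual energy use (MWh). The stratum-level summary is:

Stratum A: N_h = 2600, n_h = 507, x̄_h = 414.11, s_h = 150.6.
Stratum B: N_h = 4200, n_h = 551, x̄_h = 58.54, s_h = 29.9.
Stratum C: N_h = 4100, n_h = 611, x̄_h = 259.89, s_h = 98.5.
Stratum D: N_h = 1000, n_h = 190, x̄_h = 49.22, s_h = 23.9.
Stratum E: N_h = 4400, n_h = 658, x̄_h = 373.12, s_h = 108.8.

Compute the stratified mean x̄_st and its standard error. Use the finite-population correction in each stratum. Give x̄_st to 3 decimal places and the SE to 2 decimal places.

x̄_st ≈ 250.249, SE ≈ 1.73

x̄_st = Σ W_h x̄_h = (2600·414.11 + 4200·58.54 + 4100·259.89 + 1000·49.22 + 4400·373.12)/16300 = 250.24853
V̂(x̄_st) = Σ W_h² (1 − n_h/N_h) s_h²/n_h, with W_h = N_h/N and N = 16300:
  stratum A: (2600/16300)²·(1 − 507/2600)·150.6²/507 = 0.91624
  stratum B: (4200/16300)²·(1 − 551/4200)·29.9²/551 = 0.093592
  stratum C: (4100/16300)²·(1 − 611/4100)·98.5²/611 = 0.85495
  stratum D: (1000/16300)²·(1 − 190/1000)·23.9²/190 = 0.00916541
  stratum E: (4400/16300)²·(1 − 658/4400)·108.8²/658 = 1.11484
V̂(x̄_st) = 2.98879
SE(x̄_st) = √2.98879 = 1.72881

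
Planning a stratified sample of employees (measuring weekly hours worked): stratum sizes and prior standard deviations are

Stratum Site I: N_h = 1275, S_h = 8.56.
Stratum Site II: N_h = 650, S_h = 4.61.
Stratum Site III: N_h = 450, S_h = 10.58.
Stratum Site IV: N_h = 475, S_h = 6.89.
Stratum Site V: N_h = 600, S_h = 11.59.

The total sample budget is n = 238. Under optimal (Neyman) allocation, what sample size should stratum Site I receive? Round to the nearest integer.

Neyman allocation: n_h = n · N_h S_h / Σ N_i S_i, with n = 238.
  stratum Site I: N_h·S_h = 1275·8.56 = 10914.00
  stratum Site II: N_h·S_h = 650·4.61 = 2996.50
  stratum Site III: N_h·S_h = 450·10.58 = 4761.00
  stratum Site IV: N_h·S_h = 475·6.89 = 3272.75
  stratum Site V: N_h·S_h = 600·11.59 = 6954.00
Σ N_h S_h = 28898.25
n for stratum Site I = 238·10914.00/28898.25 = 89.885 → 90

90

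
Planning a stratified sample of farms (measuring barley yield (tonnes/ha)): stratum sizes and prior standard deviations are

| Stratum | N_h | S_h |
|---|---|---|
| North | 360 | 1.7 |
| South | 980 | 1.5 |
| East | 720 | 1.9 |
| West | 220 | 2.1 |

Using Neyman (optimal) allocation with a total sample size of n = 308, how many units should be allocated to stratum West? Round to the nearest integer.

Neyman allocation: n_h = n · N_h S_h / Σ N_i S_i, with n = 308.
  stratum North: N_h·S_h = 360·1.7 = 612.00
  stratum South: N_h·S_h = 980·1.5 = 1470.00
  stratum East: N_h·S_h = 720·1.9 = 1368.00
  stratum West: N_h·S_h = 220·2.1 = 462.00
Σ N_h S_h = 3912.00
n for stratum West = 308·462.00/3912.00 = 36.374 → 36

36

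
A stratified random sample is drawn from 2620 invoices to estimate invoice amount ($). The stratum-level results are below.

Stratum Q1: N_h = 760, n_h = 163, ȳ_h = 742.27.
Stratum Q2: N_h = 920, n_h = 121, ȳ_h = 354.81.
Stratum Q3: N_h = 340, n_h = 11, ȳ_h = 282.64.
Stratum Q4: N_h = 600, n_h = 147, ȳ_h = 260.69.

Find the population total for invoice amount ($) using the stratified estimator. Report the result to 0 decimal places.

τ̂_st = Σ N_h ȳ_h = 760·742.27 + 920·354.81 + 340·282.64 + 600·260.69 = 1143062

τ̂_st ≈ 1143062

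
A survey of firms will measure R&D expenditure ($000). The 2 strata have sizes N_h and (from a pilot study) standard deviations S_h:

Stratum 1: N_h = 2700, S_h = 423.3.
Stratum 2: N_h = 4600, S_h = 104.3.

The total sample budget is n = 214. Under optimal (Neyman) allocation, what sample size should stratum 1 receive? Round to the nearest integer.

151

Neyman allocation: n_h = n · N_h S_h / Σ N_i S_i, with n = 214.
  stratum 1: N_h·S_h = 2700·423.3 = 1142910.00
  stratum 2: N_h·S_h = 4600·104.3 = 479780.00
Σ N_h S_h = 1622690.00
n for stratum 1 = 214·1142910.00/1622690.00 = 150.727 → 151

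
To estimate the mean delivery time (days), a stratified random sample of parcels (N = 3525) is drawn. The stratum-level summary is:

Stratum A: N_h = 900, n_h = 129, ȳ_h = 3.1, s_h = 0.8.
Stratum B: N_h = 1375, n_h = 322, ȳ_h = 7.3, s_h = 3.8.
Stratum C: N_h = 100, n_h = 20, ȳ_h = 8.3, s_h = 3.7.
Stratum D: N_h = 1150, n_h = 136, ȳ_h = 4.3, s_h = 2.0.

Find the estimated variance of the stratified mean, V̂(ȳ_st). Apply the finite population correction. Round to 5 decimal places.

V̂(ȳ_st) = Σ W_h² (1 − n_h/N_h) s_h²/n_h, with W_h = N_h/N and N = 3525:
  stratum A: (900/3525)²·(1 − 129/900)·0.8²/129 = 0.000277057
  stratum B: (1375/3525)²·(1 − 322/1375)·3.8²/322 = 0.00522546
  stratum C: (100/3525)²·(1 − 20/100)·3.7²/20 = 0.000440702
  stratum D: (1150/3525)²·(1 − 136/1150)·2.0²/136 = 0.00276019
V̂(ȳ_st) = 0.0087034

V̂(ȳ_st) ≈ 0.00870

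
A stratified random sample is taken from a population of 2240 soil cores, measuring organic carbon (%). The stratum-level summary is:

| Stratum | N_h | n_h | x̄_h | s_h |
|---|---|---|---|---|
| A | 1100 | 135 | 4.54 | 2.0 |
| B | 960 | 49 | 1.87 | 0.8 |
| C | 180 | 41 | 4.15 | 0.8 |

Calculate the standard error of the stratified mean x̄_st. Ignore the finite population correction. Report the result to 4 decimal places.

V̂(x̄_st) = Σ W_h² s_h²/n_h, with W_h = N_h/N and N = 2240:
  stratum A: (1100/2240)²·2.0²/135 = 0.00714522
  stratum B: (960/2240)²·0.8²/49 = 0.002399
  stratum C: (180/2240)²·0.8²/41 = 0.000100796
V̂(x̄_st) = 0.00964502
SE(x̄_st) = √0.00964502 = 0.098209

SE(x̄_st) ≈ 0.0982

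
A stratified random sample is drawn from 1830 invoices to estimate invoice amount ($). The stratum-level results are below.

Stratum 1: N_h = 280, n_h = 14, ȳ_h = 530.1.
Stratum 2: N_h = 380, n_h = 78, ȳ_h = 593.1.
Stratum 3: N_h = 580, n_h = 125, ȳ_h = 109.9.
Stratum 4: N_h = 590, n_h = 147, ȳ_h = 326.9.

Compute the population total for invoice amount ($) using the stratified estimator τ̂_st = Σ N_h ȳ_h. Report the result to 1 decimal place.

τ̂_st = Σ N_h ȳ_h = 280·530.1 + 380·593.1 + 580·109.9 + 590·326.9 = 630419.0

τ̂_st ≈ 630419.0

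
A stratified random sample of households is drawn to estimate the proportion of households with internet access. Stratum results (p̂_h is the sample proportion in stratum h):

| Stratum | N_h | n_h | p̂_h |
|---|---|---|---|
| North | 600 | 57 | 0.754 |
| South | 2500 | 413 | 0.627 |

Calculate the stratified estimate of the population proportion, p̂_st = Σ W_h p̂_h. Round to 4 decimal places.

N = 3100; stratum weights W_h = N_h/N.
p̂_st = Σ W_h p̂_h = (600·0.754 + 2500·0.627)/3100 = 0.65158

p̂_st ≈ 0.6516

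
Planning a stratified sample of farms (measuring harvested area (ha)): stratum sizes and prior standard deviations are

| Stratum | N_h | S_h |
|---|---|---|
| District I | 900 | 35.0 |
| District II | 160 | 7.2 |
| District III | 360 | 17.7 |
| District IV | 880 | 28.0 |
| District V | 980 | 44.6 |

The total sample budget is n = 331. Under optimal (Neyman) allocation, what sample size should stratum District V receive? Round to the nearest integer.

135

Neyman allocation: n_h = n · N_h S_h / Σ N_i S_i, with n = 331.
  stratum District I: N_h·S_h = 900·35.0 = 31500.00
  stratum District II: N_h·S_h = 160·7.2 = 1152.00
  stratum District III: N_h·S_h = 360·17.7 = 6372.00
  stratum District IV: N_h·S_h = 880·28.0 = 24640.00
  stratum District V: N_h·S_h = 980·44.6 = 43708.00
Σ N_h S_h = 107372.00
n for stratum District V = 331·43708.00/107372.00 = 134.740 → 135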